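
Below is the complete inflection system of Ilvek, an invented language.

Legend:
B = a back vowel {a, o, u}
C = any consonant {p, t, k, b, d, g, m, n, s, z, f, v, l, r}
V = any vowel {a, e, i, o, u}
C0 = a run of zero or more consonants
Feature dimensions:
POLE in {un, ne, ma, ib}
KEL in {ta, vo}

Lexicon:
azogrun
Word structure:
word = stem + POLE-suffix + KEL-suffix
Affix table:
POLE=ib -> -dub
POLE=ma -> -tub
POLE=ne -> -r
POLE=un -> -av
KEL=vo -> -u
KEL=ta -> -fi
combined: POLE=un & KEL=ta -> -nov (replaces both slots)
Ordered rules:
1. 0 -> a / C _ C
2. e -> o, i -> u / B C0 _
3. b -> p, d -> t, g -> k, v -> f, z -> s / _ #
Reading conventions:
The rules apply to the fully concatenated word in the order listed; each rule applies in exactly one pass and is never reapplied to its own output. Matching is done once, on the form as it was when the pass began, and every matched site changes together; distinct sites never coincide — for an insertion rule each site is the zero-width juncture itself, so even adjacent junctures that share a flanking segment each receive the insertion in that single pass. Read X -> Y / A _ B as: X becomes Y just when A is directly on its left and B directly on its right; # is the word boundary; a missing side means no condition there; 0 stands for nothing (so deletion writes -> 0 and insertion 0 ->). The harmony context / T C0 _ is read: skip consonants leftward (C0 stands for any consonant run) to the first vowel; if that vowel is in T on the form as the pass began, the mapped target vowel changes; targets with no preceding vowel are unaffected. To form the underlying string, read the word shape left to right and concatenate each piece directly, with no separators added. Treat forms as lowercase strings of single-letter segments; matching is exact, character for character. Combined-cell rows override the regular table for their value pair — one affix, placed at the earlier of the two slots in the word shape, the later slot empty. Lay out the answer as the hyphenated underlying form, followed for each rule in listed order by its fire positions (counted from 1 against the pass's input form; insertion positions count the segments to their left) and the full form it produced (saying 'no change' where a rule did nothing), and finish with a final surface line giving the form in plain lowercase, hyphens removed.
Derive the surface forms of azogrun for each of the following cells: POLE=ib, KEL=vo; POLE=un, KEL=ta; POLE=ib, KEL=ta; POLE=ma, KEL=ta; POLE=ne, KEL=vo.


cell POLE=ib, KEL=vo:
underlying: azogrun-dub-u
1. 0 -> a / C _ C: inserts after position(s) 4, 7: azogarunadubu
2. e -> o, i -> u / B C0 _: no change
3. b -> p, d -> t, g -> k, v -> f, z -> s / _ #: no change
surface: azogarunadubu

cell POLE=un, KEL=ta:
underlying: azogrun-nov
1. 0 -> a / C _ C: inserts after position(s) 4, 7: azogarunanov
2. e -> o, i -> u / B C0 _: no change
3. b -> p, d -> t, g -> k, v -> f, z -> s / _ #: fires at position(s) 12: azogarunanof
surface: azogarunanof

cell POLE=ib, KEL=ta:
underlying: azogrun-dub-fi
1. 0 -> a / C _ C: inserts after position(s) 4, 7, 10: azogarunadubafi
2. e -> o, i -> u / B C0 _: fires at position(s) 15: azogarunadubafu
3. b -> p, d -> t, g -> k, v -> f, z -> s / _ #: no change
surface: azogarunadubafu

cell POLE=ma, KEL=ta:
underlying: azogrun-tub-fi
1. 0 -> a / C _ C: inserts after position(s) 4, 7, 10: azogarunatubafi
2. e -> o, i -> u / B C0 _: fires at position(s) 15: azogarunatubafu
3. b -> p, d -> t, g -> k, v -> f, z -> s / _ #: no change
surface: azogarunatubafu

cell POLE=ne, KEL=vo:
underlying: azogrun-r-u
1. 0 -> a / C _ C: inserts after position(s) 4, 7: azogarunaru
2. e -> o, i -> u / B C0 _: no change
3. b -> p, d -> t, g -> k, v -> f, z -> s / _ #: no change
surface: azogarunaru


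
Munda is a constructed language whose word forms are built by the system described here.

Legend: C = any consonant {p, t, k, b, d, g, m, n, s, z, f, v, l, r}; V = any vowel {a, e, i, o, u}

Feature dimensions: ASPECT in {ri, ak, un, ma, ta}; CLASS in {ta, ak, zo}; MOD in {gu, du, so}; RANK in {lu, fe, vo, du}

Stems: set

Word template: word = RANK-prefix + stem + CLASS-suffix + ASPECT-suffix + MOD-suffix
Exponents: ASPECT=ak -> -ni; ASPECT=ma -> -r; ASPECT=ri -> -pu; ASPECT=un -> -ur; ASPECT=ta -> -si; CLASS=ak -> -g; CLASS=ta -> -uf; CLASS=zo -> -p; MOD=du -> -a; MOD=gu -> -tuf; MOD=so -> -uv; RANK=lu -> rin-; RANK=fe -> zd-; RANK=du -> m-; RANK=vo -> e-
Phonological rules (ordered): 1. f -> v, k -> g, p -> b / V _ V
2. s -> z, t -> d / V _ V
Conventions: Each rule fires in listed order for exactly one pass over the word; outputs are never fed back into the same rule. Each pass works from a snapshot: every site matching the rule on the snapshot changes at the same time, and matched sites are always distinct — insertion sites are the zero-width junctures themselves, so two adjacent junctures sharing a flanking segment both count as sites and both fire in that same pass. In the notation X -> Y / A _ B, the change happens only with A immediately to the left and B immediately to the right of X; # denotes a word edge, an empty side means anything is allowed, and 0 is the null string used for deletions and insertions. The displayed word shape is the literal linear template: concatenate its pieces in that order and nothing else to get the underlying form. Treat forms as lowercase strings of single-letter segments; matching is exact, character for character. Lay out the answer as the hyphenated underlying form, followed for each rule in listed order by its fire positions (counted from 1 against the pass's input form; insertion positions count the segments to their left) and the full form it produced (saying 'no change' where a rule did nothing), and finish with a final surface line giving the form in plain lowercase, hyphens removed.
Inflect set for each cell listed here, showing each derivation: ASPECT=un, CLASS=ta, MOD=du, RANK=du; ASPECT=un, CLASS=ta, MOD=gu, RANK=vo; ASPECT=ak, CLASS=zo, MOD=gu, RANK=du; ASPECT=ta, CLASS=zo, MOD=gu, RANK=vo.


cell ASPECT=un, CLASS=ta, MOD=du, RANK=du:
underlying: m-set-uf-ur-a
1. f -> v, k -> g, p -> b / V _ V: fires at position(s) 6: msetuvura
2. s -> z, t -> d / V _ V: fires at position(s) 4: mseduvura
surface: mseduvura

cell ASPECT=un, CLASS=ta, MOD=gu, RANK=vo:
underlying: e-set-uf-ur-tuf
1. f -> v, k -> g, p -> b / V _ V: fires at position(s) 6: esetuvurtuf
2. s -> z, t -> d / V _ V: fires at position(s) 2, 4: ezeduvurtuf
surface: ezeduvurtuf

cell ASPECT=ak, CLASS=zo, MOD=gu, RANK=du:
underlying: m-set-p-ni-tuf
1. f -> v, k -> g, p -> b / V _ V: no change
2. s -> z, t -> d / V _ V: fires at position(s) 8: msetpniduf
surface: msetpniduf

cell ASPECT=ta, CLASS=zo, MOD=gu, RANK=vo:
underlying: e-set-p-si-tuf
1. f -> v, k -> g, p -> b / V _ V: no change
2. s -> z, t -> d / V _ V: fires at position(s) 2, 8: ezetpsiduf
surface: ezetpsiduf


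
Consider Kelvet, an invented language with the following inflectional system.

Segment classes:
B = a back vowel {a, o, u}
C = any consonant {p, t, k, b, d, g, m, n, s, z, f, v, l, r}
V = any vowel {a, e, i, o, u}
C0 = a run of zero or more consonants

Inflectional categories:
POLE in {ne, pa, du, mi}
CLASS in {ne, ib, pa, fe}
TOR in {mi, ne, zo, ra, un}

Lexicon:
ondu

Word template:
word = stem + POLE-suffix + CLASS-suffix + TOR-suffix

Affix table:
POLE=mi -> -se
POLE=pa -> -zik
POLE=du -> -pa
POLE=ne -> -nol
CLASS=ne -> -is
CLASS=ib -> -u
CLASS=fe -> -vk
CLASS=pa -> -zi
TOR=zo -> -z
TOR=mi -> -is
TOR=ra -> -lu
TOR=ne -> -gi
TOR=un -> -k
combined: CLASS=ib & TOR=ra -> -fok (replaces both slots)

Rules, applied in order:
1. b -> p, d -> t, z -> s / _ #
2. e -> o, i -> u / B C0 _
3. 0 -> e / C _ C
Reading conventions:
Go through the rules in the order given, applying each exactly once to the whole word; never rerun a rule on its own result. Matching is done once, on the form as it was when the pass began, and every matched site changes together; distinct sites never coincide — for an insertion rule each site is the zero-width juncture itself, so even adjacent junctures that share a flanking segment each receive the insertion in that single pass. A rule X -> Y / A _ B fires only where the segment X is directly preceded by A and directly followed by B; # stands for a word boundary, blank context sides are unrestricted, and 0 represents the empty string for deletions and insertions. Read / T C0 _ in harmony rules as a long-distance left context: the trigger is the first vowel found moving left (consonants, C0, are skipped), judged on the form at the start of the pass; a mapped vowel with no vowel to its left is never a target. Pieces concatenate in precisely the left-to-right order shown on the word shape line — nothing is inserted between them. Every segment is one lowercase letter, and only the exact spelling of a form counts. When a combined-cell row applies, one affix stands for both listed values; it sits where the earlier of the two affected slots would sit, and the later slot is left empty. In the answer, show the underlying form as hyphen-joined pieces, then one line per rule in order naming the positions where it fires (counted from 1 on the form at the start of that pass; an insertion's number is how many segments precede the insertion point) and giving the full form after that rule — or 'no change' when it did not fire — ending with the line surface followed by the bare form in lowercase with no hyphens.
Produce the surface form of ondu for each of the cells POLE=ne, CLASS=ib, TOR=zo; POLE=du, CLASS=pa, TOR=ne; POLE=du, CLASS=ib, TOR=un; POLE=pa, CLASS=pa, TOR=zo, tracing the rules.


cell POLE=ne, CLASS=ib, TOR=zo:
underlying: ondu-nol-u-z
1. b -> p, d -> t, z -> s / _ #: fires at position(s) 9: ondunolus
2. e -> o, i -> u / B C0 _: no change
3. 0 -> e / C _ C: inserts after position(s) 2: onedunolus
surface: onedunolus

cell POLE=du, CLASS=pa, TOR=ne:
underlying: ondu-pa-zi-gi
1. b -> p, d -> t, z -> s / _ #: no change
2. e -> o, i -> u / B C0 _: fires at position(s) 8: ondupazugi
3. 0 -> e / C _ C: inserts after position(s) 2: onedupazugi
surface: onedupazugi

cell POLE=du, CLASS=ib, TOR=un:
underlying: ondu-pa-u-k
1. b -> p, d -> t, z -> s / _ #: no change
2. e -> o, i -> u / B C0 _: no change
3. 0 -> e / C _ C: inserts after position(s) 2: onedupauk
surface: onedupauk

cell POLE=pa, CLASS=pa, TOR=zo:
underlying: ondu-zik-zi-z
1. b -> p, d -> t, z -> s / _ #: fires at position(s) 10: onduzikzis
2. e -> o, i -> u / B C0 _: fires at position(s) 6: onduzukzis
3. 0 -> e / C _ C: inserts after position(s) 2, 7: oneduzukezis
surface: oneduzukezis


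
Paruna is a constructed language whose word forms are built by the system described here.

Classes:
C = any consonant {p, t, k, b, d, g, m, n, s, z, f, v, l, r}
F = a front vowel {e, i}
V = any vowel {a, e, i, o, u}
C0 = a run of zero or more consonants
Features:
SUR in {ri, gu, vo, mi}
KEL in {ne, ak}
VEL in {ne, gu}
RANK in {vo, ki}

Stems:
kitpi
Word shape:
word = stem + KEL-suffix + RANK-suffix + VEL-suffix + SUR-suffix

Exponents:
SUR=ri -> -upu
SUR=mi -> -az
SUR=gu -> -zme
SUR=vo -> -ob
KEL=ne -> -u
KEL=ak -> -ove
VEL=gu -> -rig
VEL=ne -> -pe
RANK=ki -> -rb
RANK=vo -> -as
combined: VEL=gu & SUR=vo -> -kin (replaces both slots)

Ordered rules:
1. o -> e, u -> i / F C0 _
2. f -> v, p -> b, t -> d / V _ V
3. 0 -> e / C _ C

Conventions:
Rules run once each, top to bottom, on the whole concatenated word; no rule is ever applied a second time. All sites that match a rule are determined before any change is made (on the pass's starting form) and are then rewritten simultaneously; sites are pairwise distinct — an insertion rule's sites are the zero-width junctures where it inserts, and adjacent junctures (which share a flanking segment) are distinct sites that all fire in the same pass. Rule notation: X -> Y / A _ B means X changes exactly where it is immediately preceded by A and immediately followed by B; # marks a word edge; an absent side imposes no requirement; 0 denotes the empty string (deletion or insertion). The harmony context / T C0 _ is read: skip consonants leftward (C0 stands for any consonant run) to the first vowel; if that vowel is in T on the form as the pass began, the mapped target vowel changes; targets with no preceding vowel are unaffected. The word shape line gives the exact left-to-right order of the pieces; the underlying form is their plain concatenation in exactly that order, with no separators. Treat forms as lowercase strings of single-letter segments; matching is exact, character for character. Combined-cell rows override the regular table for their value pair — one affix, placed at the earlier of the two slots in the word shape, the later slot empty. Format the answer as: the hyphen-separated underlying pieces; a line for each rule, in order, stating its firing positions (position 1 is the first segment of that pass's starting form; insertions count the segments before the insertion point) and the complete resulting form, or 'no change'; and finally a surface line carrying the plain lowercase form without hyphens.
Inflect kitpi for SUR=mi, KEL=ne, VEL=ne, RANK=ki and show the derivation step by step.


underlying: kitpi-u-rb-pe-az
1. o -> e, u -> i / F C0 _: fires at position(s) 6: kitpiirbpeaz
2. f -> v, p -> b, t -> d / V _ V: no change
3. 0 -> e / C _ C: inserts after position(s) 3, 7, 8: kitepiirebepeaz
surface: kitepiirebepeaz


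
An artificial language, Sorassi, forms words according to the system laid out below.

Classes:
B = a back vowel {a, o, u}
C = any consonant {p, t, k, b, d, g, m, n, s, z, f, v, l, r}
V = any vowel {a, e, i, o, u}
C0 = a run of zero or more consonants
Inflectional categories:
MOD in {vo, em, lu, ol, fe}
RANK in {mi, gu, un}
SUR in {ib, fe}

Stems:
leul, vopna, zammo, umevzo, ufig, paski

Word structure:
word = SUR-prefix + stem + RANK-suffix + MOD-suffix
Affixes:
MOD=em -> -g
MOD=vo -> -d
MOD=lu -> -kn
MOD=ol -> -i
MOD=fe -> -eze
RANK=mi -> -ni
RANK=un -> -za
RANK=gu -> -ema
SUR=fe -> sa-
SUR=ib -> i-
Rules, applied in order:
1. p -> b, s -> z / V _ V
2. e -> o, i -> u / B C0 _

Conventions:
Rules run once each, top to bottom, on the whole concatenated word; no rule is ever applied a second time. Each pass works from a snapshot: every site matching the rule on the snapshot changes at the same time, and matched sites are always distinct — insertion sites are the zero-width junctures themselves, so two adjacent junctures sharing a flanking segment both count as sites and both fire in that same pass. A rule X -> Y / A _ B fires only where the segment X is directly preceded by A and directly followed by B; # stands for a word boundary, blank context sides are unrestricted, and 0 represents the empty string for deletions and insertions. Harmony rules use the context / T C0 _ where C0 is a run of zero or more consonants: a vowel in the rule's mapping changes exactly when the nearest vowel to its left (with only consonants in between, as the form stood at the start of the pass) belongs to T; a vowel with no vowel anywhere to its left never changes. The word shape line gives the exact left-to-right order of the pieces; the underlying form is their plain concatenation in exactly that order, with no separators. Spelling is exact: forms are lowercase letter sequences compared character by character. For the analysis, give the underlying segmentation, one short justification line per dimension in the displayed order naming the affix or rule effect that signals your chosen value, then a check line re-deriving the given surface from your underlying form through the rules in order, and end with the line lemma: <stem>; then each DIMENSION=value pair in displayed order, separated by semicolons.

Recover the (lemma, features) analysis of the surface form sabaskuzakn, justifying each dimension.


underlying: sa-paski-za-kn
MOD=lu - signalled by the affix -kn
RANK=un - signalled by the affix -za
SUR=fe - signalled by the affix sa-
check: sapaskizakn -> sabaskizakn -> sabaskuzakn
lemma: paski; MOD=lu; RANK=un; SUR=fe


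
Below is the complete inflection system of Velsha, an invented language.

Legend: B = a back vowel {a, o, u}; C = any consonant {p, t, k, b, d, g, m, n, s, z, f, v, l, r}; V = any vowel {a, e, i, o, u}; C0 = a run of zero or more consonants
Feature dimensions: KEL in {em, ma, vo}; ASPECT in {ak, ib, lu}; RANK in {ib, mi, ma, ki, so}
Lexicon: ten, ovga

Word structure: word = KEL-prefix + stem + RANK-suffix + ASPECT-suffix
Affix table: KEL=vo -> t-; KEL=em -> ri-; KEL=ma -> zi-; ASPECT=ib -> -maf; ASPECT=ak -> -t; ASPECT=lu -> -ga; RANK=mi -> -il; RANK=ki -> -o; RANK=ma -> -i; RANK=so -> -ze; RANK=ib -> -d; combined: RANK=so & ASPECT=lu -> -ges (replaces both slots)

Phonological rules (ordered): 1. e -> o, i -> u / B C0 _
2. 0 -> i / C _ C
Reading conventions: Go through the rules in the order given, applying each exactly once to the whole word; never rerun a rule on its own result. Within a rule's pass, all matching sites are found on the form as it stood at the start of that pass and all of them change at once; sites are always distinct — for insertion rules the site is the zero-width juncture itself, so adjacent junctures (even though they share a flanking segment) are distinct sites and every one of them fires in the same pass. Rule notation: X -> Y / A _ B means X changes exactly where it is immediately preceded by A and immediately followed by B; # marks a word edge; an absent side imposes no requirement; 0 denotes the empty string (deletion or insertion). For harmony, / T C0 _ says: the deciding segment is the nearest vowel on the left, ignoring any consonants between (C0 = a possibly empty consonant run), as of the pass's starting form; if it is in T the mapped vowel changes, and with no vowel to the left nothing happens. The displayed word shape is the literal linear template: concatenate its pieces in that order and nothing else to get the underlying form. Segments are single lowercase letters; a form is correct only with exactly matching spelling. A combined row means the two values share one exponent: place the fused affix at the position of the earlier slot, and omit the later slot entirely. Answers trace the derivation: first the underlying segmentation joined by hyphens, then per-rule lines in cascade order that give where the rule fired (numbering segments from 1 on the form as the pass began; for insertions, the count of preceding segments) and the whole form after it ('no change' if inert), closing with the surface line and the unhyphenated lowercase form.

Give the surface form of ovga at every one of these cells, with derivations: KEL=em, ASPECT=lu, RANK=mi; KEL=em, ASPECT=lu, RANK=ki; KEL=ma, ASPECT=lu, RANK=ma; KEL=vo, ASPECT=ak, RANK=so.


cell KEL=em, ASPECT=lu, RANK=mi:
underlying: ri-ovga-il-ga
1. e -> o, i -> u / B C0 _: fires at position(s) 7: riovgaulga
2. 0 -> i / C _ C: inserts after position(s) 4, 8: riovigauliga
surface: riovigauliga

cell KEL=em, ASPECT=lu, RANK=ki:
underlying: ri-ovga-o-ga
1. e -> o, i -> u / B C0 _: no change
2. 0 -> i / C _ C: inserts after position(s) 4: riovigaoga
surface: riovigaoga

cell KEL=ma, ASPECT=lu, RANK=ma:
underlying: zi-ovga-i-ga
1. e -> o, i -> u / B C0 _: fires at position(s) 7: ziovgauga
2. 0 -> i / C _ C: inserts after position(s) 4: ziovigauga
surface: ziovigauga

cell KEL=vo, ASPECT=ak, RANK=so:
underlying: t-ovga-ze-t
1. e -> o, i -> u / B C0 _: fires at position(s) 7: tovgazot
2. 0 -> i / C _ C: inserts after position(s) 3: tovigazot
surface: tovigazot


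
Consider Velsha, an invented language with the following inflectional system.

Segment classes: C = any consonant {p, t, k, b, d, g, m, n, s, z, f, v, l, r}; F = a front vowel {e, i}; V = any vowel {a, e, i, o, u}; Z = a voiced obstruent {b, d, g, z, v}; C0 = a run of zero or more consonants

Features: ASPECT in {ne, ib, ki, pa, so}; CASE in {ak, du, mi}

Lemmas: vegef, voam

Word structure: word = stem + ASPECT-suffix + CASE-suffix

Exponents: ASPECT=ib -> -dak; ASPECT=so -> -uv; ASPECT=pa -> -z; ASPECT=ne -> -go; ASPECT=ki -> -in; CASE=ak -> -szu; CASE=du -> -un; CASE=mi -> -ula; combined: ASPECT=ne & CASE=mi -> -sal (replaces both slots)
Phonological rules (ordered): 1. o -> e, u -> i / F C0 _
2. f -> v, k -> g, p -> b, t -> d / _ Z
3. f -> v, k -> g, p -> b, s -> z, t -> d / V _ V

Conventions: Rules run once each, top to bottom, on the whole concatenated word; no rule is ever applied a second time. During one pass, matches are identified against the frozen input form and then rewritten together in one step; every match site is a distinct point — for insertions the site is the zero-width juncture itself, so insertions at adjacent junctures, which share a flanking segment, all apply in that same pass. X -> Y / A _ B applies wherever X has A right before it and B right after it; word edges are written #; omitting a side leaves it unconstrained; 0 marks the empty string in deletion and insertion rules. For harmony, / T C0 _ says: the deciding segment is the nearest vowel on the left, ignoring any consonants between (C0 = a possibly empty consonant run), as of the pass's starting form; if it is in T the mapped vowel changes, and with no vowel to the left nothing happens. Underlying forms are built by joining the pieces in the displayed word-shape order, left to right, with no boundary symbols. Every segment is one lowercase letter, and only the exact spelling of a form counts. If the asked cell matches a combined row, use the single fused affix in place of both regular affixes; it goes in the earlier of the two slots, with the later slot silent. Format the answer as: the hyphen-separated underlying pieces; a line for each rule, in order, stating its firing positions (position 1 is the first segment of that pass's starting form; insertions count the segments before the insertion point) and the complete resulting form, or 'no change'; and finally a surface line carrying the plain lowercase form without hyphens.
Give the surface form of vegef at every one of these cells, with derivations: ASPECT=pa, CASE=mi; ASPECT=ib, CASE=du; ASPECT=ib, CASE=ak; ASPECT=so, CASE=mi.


cell ASPECT=pa, CASE=mi:
underlying: vegef-z-ula
1. o -> e, u -> i / F C0 _: fires at position(s) 7: vegefzila
2. f -> v, k -> g, p -> b, t -> d / _ Z: fires at position(s) 5: vegevzila
3. f -> v, k -> g, p -> b, s -> z, t -> d / V _ V: no change
surface: vegevzila

cell ASPECT=ib, CASE=du:
underlying: vegef-dak-un
1. o -> e, u -> i / F C0 _: no change
2. f -> v, k -> g, p -> b, t -> d / _ Z: fires at position(s) 5: vegevdakun
3. f -> v, k -> g, p -> b, s -> z, t -> d / V _ V: fires at position(s) 8: vegevdagun
surface: vegevdagun

cell ASPECT=ib, CASE=ak:
underlying: vegef-dak-szu
1. o -> e, u -> i / F C0 _: no change
2. f -> v, k -> g, p -> b, t -> d / _ Z: fires at position(s) 5: vegevdakszu
3. f -> v, k -> g, p -> b, s -> z, t -> d / V _ V: no change
surface: vegevdakszu

cell ASPECT=so, CASE=mi:
underlying: vegef-uv-ula
1. o -> e, u -> i / F C0 _: fires at position(s) 6: vegefivula
2. f -> v, k -> g, p -> b, t -> d / _ Z: no change
3. f -> v, k -> g, p -> b, s -> z, t -> d / V _ V: fires at position(s) 5: vegevivula
surface: vegevivula


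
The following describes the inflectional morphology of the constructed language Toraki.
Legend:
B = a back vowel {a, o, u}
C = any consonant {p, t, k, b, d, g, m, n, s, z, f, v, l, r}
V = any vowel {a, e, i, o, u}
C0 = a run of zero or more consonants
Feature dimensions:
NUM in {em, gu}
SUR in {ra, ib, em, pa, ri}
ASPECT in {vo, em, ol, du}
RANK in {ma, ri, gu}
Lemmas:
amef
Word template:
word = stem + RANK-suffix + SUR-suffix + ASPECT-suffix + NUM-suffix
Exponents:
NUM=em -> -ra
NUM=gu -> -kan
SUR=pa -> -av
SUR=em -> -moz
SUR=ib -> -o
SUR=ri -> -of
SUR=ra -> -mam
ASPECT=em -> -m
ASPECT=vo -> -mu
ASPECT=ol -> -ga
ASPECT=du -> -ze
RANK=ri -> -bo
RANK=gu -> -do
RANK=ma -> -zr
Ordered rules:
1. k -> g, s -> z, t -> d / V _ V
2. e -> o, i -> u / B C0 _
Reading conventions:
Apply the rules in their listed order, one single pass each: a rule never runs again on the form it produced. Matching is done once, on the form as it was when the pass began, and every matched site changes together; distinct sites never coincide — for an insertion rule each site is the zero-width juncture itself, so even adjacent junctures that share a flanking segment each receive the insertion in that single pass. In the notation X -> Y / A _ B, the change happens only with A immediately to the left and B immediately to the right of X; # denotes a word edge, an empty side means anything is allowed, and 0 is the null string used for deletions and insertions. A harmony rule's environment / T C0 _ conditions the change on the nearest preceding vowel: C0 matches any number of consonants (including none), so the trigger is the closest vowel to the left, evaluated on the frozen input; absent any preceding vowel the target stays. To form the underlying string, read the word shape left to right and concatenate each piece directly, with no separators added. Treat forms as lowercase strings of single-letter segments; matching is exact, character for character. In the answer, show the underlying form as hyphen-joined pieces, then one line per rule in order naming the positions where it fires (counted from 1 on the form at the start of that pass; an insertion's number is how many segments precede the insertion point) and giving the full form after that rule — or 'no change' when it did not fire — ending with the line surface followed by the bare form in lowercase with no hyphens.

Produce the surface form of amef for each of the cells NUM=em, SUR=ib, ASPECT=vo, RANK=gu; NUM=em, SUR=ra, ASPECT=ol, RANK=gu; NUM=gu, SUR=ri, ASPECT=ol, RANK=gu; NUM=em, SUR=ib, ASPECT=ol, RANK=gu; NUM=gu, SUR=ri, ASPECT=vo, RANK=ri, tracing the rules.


cell NUM=em, SUR=ib, ASPECT=vo, RANK=gu:
underlying: amef-do-o-mu-ra
1. k -> g, s -> z, t -> d / V _ V: no change
2. e -> o, i -> u / B C0 _: fires at position(s) 3: amofdoomura
surface: amofdoomura

cell NUM=em, SUR=ra, ASPECT=ol, RANK=gu:
underlying: amef-do-mam-ga-ra
1. k -> g, s -> z, t -> d / V _ V: no change
2. e -> o, i -> u / B C0 _: fires at position(s) 3: amofdomamgara
surface: amofdomamgara

cell NUM=gu, SUR=ri, ASPECT=ol, RANK=gu:
underlying: amef-do-of-ga-kan
1. k -> g, s -> z, t -> d / V _ V: fires at position(s) 11: amefdoofgagan
2. e -> o, i -> u / B C0 _: fires at position(s) 3: amofdoofgagan
surface: amofdoofgagan

cell NUM=em, SUR=ib, ASPECT=ol, RANK=gu:
underlying: amef-do-o-ga-ra
1. k -> g, s -> z, t -> d / V _ V: no change
2. e -> o, i -> u / B C0 _: fires at position(s) 3: amofdoogara
surface: amofdoogara

cell NUM=gu, SUR=ri, ASPECT=vo, RANK=ri:
underlying: amef-bo-of-mu-kan
1. k -> g, s -> z, t -> d / V _ V: fires at position(s) 11: amefboofmugan
2. e -> o, i -> u / B C0 _: fires at position(s) 3: amofboofmugan
surface: amofboofmugan


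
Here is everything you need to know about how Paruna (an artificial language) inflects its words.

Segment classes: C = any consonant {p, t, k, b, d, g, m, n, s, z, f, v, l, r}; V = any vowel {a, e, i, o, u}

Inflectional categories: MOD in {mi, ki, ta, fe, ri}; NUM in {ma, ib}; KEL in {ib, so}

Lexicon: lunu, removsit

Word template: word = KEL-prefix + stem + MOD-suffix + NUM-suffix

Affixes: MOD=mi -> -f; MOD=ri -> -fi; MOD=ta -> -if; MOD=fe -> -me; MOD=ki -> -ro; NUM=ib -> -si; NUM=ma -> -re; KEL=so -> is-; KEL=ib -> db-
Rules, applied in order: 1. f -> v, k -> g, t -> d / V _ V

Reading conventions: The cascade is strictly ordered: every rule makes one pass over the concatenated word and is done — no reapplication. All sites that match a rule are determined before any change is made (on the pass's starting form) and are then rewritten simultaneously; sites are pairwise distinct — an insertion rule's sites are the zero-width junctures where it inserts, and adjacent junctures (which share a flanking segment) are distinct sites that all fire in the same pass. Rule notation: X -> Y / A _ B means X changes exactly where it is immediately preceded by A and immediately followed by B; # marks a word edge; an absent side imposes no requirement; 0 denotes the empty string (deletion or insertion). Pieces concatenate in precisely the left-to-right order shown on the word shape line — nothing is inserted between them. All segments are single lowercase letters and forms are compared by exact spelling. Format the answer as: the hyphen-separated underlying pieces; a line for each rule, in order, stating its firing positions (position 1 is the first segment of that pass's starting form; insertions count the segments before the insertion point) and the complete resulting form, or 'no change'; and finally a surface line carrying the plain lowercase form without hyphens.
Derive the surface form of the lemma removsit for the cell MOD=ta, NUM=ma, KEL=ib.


underlying: db-removsit-if-re
1. f -> v, k -> g, t -> d / V _ V: fires at position(s) 10: dbremovsidifre
surface: dbremovsidifre


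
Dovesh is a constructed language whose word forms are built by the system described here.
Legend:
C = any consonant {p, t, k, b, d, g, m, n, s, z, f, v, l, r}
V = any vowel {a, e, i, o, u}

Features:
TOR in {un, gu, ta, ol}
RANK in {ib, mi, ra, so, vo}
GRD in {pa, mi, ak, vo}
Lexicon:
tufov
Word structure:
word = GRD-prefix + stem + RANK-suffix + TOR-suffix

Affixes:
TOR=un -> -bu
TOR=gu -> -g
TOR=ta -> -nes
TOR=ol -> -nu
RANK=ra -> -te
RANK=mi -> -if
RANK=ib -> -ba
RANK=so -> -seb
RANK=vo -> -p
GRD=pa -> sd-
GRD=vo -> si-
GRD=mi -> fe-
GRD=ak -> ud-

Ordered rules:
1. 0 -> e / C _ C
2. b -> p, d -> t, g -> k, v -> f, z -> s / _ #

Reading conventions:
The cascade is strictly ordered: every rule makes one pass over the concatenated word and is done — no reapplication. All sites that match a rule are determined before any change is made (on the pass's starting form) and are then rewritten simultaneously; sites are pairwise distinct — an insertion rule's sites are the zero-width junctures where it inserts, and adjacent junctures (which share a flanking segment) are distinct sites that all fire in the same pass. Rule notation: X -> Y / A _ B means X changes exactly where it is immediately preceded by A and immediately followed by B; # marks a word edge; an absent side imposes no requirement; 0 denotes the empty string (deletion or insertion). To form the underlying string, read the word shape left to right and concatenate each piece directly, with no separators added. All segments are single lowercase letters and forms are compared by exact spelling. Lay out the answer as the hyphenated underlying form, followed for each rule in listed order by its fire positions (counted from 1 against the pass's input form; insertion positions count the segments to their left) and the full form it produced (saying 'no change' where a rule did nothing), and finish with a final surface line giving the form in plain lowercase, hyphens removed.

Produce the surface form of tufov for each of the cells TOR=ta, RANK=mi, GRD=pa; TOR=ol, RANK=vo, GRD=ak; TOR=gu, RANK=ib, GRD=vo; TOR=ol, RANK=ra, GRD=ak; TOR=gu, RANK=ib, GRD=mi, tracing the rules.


cell TOR=ta, RANK=mi, GRD=pa:
underlying: sd-tufov-if-nes
1. 0 -> e / C _ C: inserts after position(s) 1, 2, 9: sedetufovifenes
2. b -> p, d -> t, g -> k, v -> f, z -> s / _ #: no change
surface: sedetufovifenes

cell TOR=ol, RANK=vo, GRD=ak:
underlying: ud-tufov-p-nu
1. 0 -> e / C _ C: inserts after position(s) 2, 7, 8: udetufovepenu
2. b -> p, d -> t, g -> k, v -> f, z -> s / _ #: no change
surface: udetufovepenu

cell TOR=gu, RANK=ib, GRD=vo:
underlying: si-tufov-ba-g
1. 0 -> e / C _ C: inserts after position(s) 7: situfovebag
2. b -> p, d -> t, g -> k, v -> f, z -> s / _ #: fires at position(s) 11: situfovebak
surface: situfovebak

cell TOR=ol, RANK=ra, GRD=ak:
underlying: ud-tufov-te-nu
1. 0 -> e / C _ C: inserts after position(s) 2, 7: udetufovetenu
2. b -> p, d -> t, g -> k, v -> f, z -> s / _ #: no change
surface: udetufovetenu

cell TOR=gu, RANK=ib, GRD=mi:
underlying: fe-tufov-ba-g
1. 0 -> e / C _ C: inserts after position(s) 7: fetufovebag
2. b -> p, d -> t, g -> k, v -> f, z -> s / _ #: fires at position(s) 11: fetufovebak
surface: fetufovebak


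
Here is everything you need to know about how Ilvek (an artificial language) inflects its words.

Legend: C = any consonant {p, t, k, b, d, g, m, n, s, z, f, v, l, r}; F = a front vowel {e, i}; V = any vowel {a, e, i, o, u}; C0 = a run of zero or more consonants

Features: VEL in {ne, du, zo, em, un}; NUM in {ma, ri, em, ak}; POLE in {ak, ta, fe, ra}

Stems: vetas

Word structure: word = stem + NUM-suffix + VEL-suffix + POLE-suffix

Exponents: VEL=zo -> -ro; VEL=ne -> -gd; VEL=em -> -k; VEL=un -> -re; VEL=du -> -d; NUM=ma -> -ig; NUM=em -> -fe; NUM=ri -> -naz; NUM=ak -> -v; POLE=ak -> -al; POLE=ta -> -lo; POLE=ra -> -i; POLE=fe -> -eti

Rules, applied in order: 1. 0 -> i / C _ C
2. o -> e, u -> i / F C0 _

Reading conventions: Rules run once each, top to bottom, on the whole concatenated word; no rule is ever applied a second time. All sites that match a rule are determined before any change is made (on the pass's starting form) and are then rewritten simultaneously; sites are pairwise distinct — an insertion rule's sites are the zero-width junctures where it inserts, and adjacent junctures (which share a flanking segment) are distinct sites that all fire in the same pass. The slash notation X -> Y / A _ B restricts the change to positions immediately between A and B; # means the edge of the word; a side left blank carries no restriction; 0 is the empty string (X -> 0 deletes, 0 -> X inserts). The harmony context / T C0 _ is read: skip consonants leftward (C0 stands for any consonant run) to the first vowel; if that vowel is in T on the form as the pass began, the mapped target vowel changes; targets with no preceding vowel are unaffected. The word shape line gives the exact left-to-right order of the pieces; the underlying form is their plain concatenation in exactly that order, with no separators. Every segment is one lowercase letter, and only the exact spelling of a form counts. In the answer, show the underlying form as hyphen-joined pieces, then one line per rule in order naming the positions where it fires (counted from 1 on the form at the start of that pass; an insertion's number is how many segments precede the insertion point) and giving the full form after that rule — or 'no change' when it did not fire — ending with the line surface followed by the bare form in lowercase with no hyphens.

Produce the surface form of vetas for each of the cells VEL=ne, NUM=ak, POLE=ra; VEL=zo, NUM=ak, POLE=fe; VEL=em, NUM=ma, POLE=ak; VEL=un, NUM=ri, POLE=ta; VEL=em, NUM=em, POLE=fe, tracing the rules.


cell VEL=ne, NUM=ak, POLE=ra:
underlying: vetas-v-gd-i
1. 0 -> i / C _ C: inserts after position(s) 5, 6, 7: vetasivigidi
2. o -> e, u -> i / F C0 _: no change
surface: vetasivigidi

cell VEL=zo, NUM=ak, POLE=fe:
underlying: vetas-v-ro-eti
1. 0 -> i / C _ C: inserts after position(s) 5, 6: vetasiviroeti
2. o -> e, u -> i / F C0 _: fires at position(s) 10: vetasivireeti
surface: vetasivireeti

cell VEL=em, NUM=ma, POLE=ak:
underlying: vetas-ig-k-al
1. 0 -> i / C _ C: inserts after position(s) 7: vetasigikal
2. o -> e, u -> i / F C0 _: no change
surface: vetasigikal

cell VEL=un, NUM=ri, POLE=ta:
underlying: vetas-naz-re-lo
1. 0 -> i / C _ C: inserts after position(s) 5, 8: vetasinazirelo
2. o -> e, u -> i / F C0 _: fires at position(s) 14: vetasinazirele
surface: vetasinazirele

cell VEL=em, NUM=em, POLE=fe:
underlying: vetas-fe-k-eti
1. 0 -> i / C _ C: inserts after position(s) 5: vetasifeketi
2. o -> e, u -> i / F C0 _: no change
surface: vetasifeketi


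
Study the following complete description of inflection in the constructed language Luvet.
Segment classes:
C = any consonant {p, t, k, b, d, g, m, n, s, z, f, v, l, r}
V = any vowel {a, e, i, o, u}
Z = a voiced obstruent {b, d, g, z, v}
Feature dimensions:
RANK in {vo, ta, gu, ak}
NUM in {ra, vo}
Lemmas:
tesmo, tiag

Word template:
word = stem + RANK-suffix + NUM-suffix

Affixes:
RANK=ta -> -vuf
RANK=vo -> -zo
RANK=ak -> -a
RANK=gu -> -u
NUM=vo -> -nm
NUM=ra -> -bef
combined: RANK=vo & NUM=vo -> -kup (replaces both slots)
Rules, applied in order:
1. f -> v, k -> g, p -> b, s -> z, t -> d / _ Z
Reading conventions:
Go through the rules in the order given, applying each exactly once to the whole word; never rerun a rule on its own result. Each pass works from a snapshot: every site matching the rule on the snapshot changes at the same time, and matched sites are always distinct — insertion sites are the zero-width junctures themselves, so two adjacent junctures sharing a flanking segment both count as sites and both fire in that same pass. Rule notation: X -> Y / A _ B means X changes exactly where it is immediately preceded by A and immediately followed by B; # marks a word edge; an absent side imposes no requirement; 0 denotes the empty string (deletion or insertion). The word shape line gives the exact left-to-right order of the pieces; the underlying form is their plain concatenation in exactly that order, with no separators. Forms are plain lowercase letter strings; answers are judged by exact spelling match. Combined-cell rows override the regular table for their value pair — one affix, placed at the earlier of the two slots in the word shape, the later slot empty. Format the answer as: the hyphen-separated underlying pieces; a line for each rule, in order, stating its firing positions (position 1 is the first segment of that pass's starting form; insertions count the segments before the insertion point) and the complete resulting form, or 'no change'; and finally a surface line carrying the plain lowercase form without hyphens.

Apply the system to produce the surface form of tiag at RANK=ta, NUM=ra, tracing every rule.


underlying: tiag-vuf-bef
1. f -> v, k -> g, p -> b, s -> z, t -> d / _ Z: fires at position(s) 7: tiagvuvbef
surface: tiagvuvbef


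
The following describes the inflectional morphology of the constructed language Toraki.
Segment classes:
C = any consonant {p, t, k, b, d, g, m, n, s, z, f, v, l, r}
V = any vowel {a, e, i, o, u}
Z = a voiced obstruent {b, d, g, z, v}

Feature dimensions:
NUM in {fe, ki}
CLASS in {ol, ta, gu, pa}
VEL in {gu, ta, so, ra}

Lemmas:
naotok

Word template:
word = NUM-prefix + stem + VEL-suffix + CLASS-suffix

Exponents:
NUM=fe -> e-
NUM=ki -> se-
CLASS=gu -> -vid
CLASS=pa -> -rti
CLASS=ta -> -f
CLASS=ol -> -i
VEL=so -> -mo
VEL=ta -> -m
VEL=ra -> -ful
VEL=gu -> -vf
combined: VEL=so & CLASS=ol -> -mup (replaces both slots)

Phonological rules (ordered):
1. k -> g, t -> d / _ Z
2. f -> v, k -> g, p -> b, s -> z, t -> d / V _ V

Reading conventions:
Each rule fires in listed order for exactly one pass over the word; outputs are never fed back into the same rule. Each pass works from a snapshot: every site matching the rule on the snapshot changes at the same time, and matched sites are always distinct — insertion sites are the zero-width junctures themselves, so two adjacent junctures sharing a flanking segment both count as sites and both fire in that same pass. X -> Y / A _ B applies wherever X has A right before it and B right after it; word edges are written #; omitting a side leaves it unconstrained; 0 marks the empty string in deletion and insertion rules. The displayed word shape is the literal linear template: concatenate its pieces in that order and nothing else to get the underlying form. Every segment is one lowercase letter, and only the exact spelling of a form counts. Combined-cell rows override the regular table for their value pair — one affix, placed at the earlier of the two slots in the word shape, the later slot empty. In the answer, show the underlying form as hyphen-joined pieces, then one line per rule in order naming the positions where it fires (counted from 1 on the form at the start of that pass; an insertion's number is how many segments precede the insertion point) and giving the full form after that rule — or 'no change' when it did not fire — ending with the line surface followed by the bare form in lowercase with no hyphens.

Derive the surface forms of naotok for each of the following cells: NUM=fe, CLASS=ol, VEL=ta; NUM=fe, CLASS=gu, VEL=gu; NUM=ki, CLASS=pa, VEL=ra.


cell NUM=fe, CLASS=ol, VEL=ta:
underlying: e-naotok-m-i
1. k -> g, t -> d / _ Z: no change
2. f -> v, k -> g, p -> b, s -> z, t -> d / V _ V: fires at position(s) 5: enaodokmi
surface: enaodokmi

cell NUM=fe, CLASS=gu, VEL=gu:
underlying: e-naotok-vf-vid
1. k -> g, t -> d / _ Z: fires at position(s) 7: enaotogvfvid
2. f -> v, k -> g, p -> b, s -> z, t -> d / V _ V: fires at position(s) 5: enaodogvfvid
surface: enaodogvfvid

cell NUM=ki, CLASS=pa, VEL=ra:
underlying: se-naotok-ful-rti
1. k -> g, t -> d / _ Z: no change
2. f -> v, k -> g, p -> b, s -> z, t -> d / V _ V: fires at position(s) 6: senaodokfulrti
surface: senaodokfulrti
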